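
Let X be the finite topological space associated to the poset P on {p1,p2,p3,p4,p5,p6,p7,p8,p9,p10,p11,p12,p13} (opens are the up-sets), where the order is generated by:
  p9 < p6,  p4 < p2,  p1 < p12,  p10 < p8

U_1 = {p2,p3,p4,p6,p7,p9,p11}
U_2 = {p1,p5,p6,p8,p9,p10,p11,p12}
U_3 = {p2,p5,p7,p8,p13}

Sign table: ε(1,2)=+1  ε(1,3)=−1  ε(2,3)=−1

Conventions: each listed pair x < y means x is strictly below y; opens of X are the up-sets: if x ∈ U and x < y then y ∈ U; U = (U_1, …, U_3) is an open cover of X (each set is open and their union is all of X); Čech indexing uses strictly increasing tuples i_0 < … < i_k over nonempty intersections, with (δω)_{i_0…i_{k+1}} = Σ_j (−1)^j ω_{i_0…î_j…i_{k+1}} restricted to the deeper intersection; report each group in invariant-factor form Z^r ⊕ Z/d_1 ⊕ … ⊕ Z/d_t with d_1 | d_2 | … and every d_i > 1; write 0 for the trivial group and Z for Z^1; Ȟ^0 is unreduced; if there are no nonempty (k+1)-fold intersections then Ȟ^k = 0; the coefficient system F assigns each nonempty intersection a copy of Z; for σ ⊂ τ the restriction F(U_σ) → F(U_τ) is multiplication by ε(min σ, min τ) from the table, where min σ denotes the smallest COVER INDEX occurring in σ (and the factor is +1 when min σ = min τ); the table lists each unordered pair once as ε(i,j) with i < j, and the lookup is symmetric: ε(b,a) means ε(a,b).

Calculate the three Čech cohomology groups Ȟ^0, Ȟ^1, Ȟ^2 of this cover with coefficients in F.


Ȟ^0(U;F) ≅ Z, Ȟ^1(U;F) ≅ Z and Ȟ^2(U;F) ≅ 0

cover nerve:
  U12={p6,p9,p11} U13={p2,p7} U23={p5,p8}
C dims 3,3; δ0: rk 2, SNF 1^2
Ȟ^0: (3−2)−0=1 ⇒ Z
Ȟ^1: (3−0)−2=1 ⇒ Z
Ȟ^2: (0−0)−0=0 ⇒ 0


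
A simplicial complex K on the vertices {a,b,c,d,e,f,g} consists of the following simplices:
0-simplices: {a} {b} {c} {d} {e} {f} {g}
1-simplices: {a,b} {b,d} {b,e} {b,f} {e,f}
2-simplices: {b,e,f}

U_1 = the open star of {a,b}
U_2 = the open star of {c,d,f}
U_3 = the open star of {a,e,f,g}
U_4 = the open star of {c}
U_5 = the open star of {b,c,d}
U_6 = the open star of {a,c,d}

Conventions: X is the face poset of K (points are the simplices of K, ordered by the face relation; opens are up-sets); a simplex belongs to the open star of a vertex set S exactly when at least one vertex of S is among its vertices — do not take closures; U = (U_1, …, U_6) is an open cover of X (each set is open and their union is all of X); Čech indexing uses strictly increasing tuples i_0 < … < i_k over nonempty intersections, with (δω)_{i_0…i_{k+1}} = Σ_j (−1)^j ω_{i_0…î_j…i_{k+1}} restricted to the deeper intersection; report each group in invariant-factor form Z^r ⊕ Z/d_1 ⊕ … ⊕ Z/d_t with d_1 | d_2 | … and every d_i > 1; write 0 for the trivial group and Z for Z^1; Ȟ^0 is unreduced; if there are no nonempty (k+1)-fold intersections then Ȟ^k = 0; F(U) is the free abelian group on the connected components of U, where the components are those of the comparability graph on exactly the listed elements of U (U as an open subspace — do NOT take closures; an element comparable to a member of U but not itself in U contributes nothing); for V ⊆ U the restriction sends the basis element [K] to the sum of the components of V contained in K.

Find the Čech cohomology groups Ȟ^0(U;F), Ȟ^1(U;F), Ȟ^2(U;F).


nonempty overlaps:
  U1={{a},{b},{a,b},{b,d},{b,e},{b,f},{b,e,f}} U2={{c},{d},{f},{b,d},{b,f},{e,f},{b,e,f}} U3={{a},{e},{f},{g},{a,b},{b,e},{b,f},{e,f},{b,e,f}} U4={{c}} U5={{b},{c},{d},{a,b},{b,d},{b,e},{b,f},{b,e,f}} U6={{a},{c},{d},{a,b},{b,d}}
  U12={{b,d},{b,f},{b,e,f}} U13={{a},{a,b},{b,e},{b,f},{b,e,f}} U15={{b},{a,b},{b,d},{b,e},{b,f},{b,e,f}} U16={{a},{a,b},{b,d}} U23={{f},{b,f},{e,f},{b,e,f}} U24={{c}} U25={{c},{d},{b,d},{b,f},{b,e,f}} U26={{c},{d},{b,d}} U35={{a,b},{b,e},{b,f},{b,e,f}} U36={{a},{a,b}} U45={{c}} U46={{c}} U56={{c},{d},{a,b},{b,d}}
  U123={{b,f},{b,e,f}} U125={{b,d},{b,f},{b,e,f}} U126={{b,d}} U135={{a,b},{b,e},{b,f},{b,e,f}} U136={{a},{a,b}} U156={{a,b},{b,d}} U235={{b,f},{b,e,f}} U245={{c}} U246={{c}} U256={{c},{d},{b,d}} U356={{a,b}} U456={{c}}
  U1235={{b,f},{b,e,f}} U1256={{b,d}} U1356={{a,b}} U2456={{c}}
components per intersection:
  U1: {{a},{b},{a,b},{b,d},{b,e},{b,f},{b,e,f}}
  U2: {{c}} {{d},{b,d}} {{f},{b,f},{e,f},{b,e,f}}
  U3: {{a},{a,b}} {{e},{f},{b,e},{b,f},{e,f},{b,e,f}} {{g}}
  U4: {{c}}
  U5: {{b},{d},{a,b},{b,d},{b,e},{b,f},{b,e,f}} {{c}}
  U6: {{a},{a,b}} {{c}} {{d},{b,d}}
  U12: {{b,d}} {{b,f},{b,e,f}}
  U13: {{a},{a,b}} {{b,e},{b,f},{b,e,f}}
  U15: {{b},{a,b},{b,d},{b,e},{b,f},{b,e,f}}
  U16: {{a},{a,b}} {{b,d}}
  U23: {{f},{b,f},{e,f},{b,e,f}}
  U24: {{c}}
  U25: {{c}} {{d},{b,d}} {{b,f},{b,e,f}}
  U26: {{c}} {{d},{b,d}}
  U35: {{a,b}} {{b,e},{b,f},{b,e,f}}
  U36: {{a},{a,b}}
  U45: {{c}}
  U46: {{c}}
  U56: {{c}} {{d},{b,d}} {{a,b}}
  U123: {{b,f},{b,e,f}}
  U125: {{b,d}} {{b,f},{b,e,f}}
  U126: {{b,d}}
  U135: {{a,b}} {{b,e},{b,f},{b,e,f}}
  U136: {{a},{a,b}}
  U156: {{a,b}} {{b,d}}
  U235: {{b,f},{b,e,f}}
  U245: {{c}}
  U246: {{c}}
  U256: {{c}} {{d},{b,d}}
  U356: {{a,b}}
  U456: {{c}}
  U1235: {{b,f},{b,e,f}}
  U1256: {{b,d}}
  U1356: {{a,b}}
  U2456: {{c}}
C dims 13,22,16,4; δ0: rk 10, SNF 1^10; δ1: rk 12, SNF 1^12; δ2: rk 4, SNF 1^4
degree 0: 13−10−0 = 3 → Ȟ^0 ≅ Z^3
degree 1: 22−12−10 = 0 → Ȟ^1 ≅ 0
degree 2: 16−4−12 = 0 → Ȟ^2 ≅ 0

Ȟ^0(U;F) ≅ Z^3,  Ȟ^1(U;F) ≅ 0,  Ȟ^2(U;F) ≅ 0


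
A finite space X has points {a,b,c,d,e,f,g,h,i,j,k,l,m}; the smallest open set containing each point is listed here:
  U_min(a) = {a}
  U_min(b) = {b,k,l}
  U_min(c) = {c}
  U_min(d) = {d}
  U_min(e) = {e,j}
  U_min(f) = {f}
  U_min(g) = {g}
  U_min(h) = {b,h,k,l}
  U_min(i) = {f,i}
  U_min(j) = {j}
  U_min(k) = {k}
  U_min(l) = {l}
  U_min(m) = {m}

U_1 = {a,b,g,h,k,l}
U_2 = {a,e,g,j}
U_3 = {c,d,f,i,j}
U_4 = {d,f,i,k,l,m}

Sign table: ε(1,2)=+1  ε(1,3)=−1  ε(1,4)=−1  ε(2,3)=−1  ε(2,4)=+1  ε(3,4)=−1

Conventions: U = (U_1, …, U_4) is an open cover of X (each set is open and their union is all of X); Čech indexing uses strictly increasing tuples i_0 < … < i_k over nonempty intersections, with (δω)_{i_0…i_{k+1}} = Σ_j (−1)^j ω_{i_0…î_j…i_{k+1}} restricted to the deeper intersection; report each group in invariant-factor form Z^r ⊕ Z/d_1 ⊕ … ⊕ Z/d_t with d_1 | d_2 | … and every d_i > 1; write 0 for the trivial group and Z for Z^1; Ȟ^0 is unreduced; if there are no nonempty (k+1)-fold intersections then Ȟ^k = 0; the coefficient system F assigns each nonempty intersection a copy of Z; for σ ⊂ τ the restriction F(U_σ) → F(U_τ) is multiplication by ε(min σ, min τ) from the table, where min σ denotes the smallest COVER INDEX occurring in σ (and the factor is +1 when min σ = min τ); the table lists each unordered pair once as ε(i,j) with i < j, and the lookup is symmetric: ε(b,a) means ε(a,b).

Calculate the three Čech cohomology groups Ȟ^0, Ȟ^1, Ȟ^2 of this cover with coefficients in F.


Ȟ^0 ≅ 0,  Ȟ^1 ≅ Z/2,  Ȟ^2 ≅ 0

nonempty intersections:
  U12={a,g} U14={k,l} U23={j} U34={d,f,i}
C dims 4,4; δ0: rk 4, SNF 1^3·2
Ȟ^0: (4−4)−0=0 ⇒ 0
Ȟ^1: (4−0)−4=0 plus torsion [2] ⇒ Z/2
Ȟ^2: (0−0)−0=0 ⇒ 0


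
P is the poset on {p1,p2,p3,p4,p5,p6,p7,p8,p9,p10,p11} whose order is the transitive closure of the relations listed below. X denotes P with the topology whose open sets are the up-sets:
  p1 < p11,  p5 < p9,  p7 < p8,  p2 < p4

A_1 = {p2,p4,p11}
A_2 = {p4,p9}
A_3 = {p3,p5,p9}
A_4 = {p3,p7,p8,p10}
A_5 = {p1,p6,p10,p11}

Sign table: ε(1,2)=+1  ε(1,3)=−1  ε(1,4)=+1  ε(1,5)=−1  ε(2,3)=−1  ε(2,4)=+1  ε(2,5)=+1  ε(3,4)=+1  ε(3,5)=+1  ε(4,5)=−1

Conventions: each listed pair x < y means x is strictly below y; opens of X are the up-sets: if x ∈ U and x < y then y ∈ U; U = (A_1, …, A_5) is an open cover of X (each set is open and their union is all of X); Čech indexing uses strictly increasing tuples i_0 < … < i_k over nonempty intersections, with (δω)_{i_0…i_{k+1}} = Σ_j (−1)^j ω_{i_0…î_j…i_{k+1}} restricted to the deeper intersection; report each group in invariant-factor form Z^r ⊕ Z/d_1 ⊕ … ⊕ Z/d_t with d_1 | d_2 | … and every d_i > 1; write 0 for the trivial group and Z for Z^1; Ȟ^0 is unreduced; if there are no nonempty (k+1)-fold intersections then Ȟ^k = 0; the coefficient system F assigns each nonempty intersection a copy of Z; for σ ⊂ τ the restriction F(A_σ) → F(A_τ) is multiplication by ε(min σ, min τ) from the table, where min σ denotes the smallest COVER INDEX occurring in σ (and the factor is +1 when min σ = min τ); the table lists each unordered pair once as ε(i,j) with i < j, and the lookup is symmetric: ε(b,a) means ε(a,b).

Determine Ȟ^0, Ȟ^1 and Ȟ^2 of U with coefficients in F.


Ȟ^0 = 0; Ȟ^1 = Z/2; Ȟ^2 = 0

nerve simplices:
  A12={p4} A15={p11} A23={p9} A34={p3} A45={p10}
C dims 5,5; δ0: rk 5, SNF 1^4·2
degree 0: 5−5−0 = 0 → Ȟ^0 ≅ 0
degree 1: 5−0−5 = 0 plus torsion [2] → Ȟ^1 ≅ Z/2
degree 2: 0−0−0 = 0 → Ȟ^2 ≅ 0


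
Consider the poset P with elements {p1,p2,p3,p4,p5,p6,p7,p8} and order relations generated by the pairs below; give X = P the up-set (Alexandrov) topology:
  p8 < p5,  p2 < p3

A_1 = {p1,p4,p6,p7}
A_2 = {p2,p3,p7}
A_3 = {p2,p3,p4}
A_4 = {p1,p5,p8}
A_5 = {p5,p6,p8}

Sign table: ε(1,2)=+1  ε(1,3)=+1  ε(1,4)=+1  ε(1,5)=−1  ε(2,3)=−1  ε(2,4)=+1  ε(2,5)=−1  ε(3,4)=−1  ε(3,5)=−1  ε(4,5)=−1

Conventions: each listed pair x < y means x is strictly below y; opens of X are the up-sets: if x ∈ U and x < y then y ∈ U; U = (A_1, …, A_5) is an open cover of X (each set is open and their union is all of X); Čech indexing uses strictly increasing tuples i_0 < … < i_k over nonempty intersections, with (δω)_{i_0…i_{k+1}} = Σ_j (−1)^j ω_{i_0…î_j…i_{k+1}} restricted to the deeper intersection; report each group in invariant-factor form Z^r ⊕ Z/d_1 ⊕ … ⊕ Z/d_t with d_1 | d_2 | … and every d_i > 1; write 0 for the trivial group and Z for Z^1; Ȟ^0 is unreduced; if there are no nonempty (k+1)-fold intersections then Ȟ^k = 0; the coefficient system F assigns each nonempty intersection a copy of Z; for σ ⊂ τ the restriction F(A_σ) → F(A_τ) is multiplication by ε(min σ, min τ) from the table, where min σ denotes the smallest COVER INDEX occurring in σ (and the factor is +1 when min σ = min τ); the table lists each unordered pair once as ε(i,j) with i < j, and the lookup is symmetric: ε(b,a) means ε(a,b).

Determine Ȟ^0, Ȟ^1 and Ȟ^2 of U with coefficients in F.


cover nerve:
  A12={p7} A13={p4} A14={p1} A15={p6} A23={p2,p3} A45={p5,p8}
C dims 5,6; δ0: rk 5, SNF 1^4·2
Ȟ^0: (5−5)−0=0 ⇒ 0
Ȟ^1: (6−0)−5=1 plus torsion [2] ⇒ Z ⊕ Z/2
Ȟ^2: (0−0)−0=0 ⇒ 0

Ȟ^0 ≅ 0; Ȟ^1 ≅ Z ⊕ Z/2; Ȟ^2 ≅ 0


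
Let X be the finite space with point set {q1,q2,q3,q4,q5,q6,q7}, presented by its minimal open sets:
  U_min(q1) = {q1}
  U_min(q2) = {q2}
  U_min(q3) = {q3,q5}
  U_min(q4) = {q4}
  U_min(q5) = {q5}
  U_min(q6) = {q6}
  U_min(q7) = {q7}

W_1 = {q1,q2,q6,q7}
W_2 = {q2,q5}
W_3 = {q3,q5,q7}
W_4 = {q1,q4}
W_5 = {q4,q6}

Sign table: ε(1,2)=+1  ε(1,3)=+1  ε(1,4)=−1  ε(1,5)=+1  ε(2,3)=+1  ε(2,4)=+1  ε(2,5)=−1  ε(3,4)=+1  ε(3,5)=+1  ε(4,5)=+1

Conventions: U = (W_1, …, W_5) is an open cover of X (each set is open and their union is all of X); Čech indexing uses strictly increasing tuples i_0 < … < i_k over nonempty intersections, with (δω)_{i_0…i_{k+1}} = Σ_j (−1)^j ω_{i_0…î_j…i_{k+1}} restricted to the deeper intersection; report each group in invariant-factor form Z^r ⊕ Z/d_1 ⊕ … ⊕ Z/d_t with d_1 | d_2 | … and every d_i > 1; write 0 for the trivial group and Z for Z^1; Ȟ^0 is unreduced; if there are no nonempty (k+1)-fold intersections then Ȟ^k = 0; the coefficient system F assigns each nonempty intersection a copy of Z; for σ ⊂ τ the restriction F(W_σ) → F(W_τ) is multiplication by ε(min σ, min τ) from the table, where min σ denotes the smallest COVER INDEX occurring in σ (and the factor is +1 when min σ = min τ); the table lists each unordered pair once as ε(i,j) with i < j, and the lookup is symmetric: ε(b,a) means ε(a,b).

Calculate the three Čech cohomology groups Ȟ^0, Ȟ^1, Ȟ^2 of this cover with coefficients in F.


cover nerve:
  W12={q2} W13={q7} W14={q1} W15={q6} W23={q5} W45={q4}
C dims 5,6; δ0: rk 5, SNF 1^4·2
Ȟ^0: (5−5)−0=0 ⇒ 0
Ȟ^1: (6−0)−5=1 plus torsion [2] ⇒ Z ⊕ Z/2
Ȟ^2: (0−0)−0=0 ⇒ 0

Ȟ^0 ≅ 0, Ȟ^1 ≅ Z ⊕ Z/2 and Ȟ^2 ≅ 0


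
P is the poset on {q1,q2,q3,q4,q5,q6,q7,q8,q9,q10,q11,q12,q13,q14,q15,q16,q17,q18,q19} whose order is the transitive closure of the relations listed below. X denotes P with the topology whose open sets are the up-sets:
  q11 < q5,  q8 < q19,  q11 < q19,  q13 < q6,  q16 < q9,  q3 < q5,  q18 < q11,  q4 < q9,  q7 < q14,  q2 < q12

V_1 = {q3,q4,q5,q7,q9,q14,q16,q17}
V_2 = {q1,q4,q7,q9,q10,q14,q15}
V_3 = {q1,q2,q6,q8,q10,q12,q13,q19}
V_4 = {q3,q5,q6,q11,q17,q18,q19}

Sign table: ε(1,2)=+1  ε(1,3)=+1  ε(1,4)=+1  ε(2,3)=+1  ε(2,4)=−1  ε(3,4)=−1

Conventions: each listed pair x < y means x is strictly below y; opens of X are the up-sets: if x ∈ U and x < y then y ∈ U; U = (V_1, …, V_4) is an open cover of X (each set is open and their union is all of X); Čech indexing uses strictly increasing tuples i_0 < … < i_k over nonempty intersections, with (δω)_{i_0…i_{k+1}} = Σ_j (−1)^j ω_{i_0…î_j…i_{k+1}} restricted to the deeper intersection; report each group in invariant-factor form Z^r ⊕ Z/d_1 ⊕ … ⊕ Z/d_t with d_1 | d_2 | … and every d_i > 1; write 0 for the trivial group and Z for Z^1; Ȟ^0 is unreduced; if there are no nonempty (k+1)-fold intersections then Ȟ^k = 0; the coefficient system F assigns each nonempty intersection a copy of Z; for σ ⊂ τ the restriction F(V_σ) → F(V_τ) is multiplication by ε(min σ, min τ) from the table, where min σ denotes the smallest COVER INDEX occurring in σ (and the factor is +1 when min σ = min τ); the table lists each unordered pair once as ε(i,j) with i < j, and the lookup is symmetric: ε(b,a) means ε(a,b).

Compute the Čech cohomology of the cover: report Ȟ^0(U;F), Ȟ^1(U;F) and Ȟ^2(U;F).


nonempty intersections:
  V12={q4,q7,q9,q14} V14={q3,q5,q17} V23={q1,q10} V34={q6,q19}
C dims 4,4; δ0: rk 4, SNF 1^3·2
Ȟ^0: (4−4)−0=0 ⇒ 0
Ȟ^1: (4−0)−4=0 plus torsion [2] ⇒ Z/2
Ȟ^2: (0−0)−0=0 ⇒ 0

Ȟ^0 ≅ 0; Ȟ^1 ≅ Z/2; Ȟ^2 ≅ 0


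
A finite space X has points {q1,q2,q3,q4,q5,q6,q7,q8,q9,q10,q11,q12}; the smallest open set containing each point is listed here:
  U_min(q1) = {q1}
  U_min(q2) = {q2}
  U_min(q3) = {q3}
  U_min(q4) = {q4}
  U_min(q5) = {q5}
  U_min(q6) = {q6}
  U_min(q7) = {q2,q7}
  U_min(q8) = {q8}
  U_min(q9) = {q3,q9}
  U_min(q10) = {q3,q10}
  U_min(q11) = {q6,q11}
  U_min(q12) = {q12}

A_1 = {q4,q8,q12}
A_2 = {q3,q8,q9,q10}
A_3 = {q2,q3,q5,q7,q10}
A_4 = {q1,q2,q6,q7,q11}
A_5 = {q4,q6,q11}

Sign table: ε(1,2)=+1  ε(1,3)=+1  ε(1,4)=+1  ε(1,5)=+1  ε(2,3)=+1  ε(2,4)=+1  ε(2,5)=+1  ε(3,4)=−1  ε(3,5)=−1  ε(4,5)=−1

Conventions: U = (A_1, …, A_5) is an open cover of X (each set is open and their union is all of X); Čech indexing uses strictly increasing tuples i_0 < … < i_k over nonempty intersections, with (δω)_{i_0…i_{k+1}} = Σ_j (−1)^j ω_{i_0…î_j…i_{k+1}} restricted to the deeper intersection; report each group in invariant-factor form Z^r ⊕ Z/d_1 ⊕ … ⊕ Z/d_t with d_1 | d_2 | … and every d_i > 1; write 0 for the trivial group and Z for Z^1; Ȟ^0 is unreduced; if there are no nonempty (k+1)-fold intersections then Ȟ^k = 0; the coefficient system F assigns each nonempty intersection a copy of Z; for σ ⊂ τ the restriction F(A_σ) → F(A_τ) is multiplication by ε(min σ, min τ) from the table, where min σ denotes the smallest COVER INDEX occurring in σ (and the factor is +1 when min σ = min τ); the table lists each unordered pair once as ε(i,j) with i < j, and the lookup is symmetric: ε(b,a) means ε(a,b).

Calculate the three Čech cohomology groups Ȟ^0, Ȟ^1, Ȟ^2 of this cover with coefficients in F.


nonempty overlaps:
  A12={q8} A15={q4} A23={q3,q10} A34={q2,q7} A45={q6,q11}
C dims 5,5; δ0: rk 4, SNF 1^4
degree 0: 5−4−0 = 1 → Ȟ^0 ≅ Z
degree 1: 5−0−4 = 1 → Ȟ^1 ≅ Z
degree 2: 0−0−0 = 0 → Ȟ^2 ≅ 0

Ȟ^0 = Z, Ȟ^1 = Z, Ȟ^2 = 0


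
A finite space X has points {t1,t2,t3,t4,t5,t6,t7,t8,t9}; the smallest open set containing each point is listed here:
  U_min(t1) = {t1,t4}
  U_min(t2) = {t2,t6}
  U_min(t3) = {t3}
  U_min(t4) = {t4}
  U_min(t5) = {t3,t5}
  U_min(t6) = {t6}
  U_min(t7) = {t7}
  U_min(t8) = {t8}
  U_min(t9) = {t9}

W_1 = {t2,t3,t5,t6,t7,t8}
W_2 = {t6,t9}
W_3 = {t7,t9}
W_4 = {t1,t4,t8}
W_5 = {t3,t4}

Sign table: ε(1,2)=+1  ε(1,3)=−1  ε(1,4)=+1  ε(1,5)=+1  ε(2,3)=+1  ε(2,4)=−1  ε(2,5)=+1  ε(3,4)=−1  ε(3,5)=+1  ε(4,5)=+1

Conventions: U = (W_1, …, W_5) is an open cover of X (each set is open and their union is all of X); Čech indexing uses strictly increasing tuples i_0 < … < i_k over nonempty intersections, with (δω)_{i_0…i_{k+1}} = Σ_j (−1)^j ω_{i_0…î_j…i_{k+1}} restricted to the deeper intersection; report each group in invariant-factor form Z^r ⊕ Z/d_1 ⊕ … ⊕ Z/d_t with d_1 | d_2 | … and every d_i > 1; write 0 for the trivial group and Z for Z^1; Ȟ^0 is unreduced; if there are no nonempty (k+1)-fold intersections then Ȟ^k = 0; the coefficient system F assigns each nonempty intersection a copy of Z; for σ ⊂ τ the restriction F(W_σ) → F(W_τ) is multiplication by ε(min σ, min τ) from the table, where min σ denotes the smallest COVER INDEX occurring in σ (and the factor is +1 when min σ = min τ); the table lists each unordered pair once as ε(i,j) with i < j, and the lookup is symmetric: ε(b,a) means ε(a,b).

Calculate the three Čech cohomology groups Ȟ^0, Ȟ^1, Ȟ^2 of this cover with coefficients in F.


nonempty intersections:
  W12={t6} W13={t7} W14={t8} W15={t3} W23={t9} W45={t4}
C dims 5,6; δ0: rk 5, SNF 1^4·2
Ȟ^0: (5−5)−0=0 ⇒ 0
Ȟ^1: (6−0)−5=1 plus torsion [2] ⇒ Z ⊕ Z/2
Ȟ^2: (0−0)−0=0 ⇒ 0

Ȟ^0(U;F) ≅ 0,  Ȟ^1(U;F) ≅ Z ⊕ Z/2,  Ȟ^2(U;F) ≅ 0


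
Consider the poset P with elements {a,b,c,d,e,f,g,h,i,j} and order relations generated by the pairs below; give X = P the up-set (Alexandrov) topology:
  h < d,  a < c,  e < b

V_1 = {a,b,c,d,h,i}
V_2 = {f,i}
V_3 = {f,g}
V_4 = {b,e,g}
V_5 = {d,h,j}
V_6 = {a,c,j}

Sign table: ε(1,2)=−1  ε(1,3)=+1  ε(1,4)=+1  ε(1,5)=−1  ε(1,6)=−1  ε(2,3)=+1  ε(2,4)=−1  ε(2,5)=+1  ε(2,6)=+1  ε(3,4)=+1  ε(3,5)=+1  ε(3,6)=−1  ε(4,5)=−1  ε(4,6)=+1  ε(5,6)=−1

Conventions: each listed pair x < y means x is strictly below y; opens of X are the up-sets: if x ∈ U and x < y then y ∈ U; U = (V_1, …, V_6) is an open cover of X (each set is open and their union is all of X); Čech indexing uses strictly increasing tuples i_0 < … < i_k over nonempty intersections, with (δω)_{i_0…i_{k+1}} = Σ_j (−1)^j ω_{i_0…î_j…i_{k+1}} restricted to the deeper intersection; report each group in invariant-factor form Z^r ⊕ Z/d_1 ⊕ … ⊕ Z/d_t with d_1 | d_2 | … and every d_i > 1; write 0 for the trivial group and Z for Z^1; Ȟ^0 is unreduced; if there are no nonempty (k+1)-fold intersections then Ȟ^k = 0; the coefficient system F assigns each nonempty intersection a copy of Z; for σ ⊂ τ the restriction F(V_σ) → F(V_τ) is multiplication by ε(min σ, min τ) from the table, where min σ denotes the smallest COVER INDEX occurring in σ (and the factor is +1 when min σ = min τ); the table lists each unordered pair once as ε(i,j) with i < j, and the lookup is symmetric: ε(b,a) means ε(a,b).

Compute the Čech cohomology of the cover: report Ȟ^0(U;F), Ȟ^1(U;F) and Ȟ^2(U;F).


Ȟ^0 = 0; Ȟ^1 = Z ⊕ Z/2; Ȟ^2 = 0

intersection data:
  V12={i} V14={b} V15={d,h} V16={a,c} V23={f} V34={g} V56={j}
C dims 6,7; δ0: rk 6, SNF 1^5·2
Ȟ^0 = (6 − 6) − 0 = 0, so Ȟ^0 ≅ 0
Ȟ^1 = (7 − 0) − 6 = 1 plus torsion [2], so Ȟ^1 ≅ Z ⊕ Z/2
Ȟ^2 = (0 − 0) − 0 = 0, so Ȟ^2 ≅ 0


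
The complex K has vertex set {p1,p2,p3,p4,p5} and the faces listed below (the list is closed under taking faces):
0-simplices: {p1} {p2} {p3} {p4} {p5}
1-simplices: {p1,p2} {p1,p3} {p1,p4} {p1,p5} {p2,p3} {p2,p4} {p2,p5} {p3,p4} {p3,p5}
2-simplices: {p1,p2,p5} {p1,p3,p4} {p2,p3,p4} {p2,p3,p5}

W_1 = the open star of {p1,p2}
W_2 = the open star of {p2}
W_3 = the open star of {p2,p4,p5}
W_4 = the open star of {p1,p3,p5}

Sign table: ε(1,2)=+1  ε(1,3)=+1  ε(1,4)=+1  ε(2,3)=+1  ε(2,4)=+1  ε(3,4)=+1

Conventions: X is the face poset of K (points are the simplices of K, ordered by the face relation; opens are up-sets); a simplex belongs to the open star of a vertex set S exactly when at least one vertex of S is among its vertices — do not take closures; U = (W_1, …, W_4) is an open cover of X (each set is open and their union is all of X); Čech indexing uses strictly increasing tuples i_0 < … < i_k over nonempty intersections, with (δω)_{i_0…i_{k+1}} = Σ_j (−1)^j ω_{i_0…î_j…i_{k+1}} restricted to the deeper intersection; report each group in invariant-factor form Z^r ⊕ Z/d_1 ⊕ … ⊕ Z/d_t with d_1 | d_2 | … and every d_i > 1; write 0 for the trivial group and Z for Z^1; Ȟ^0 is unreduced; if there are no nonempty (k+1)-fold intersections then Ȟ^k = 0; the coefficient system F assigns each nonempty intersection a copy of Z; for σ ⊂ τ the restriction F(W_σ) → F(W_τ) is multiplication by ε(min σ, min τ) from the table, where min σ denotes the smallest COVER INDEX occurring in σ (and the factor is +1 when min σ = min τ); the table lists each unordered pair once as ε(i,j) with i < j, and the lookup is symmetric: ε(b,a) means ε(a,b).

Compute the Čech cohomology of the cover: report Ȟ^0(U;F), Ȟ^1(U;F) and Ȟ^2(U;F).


nerve of the cover:
  W1={{p1},{p2},{p1,p2},{p1,p3},{p1,p4},{p1,p5},{p2,p3},{p2,p4},{p2,p5},{p1,p2,p5},{p1,p3,p4},{p2,p3,p4},{p2,p3,p5}} W2={{p2},{p1,p2},{p2,p3},{p2,p4},{p2,p5},{p1,p2,p5},{p2,p3,p4},{p2,p3,p5}} W3={{p2},{p4},{p5},{p1,p2},{p1,p4},{p1,p5},{p2,p3},{p2,p4},{p2,p5},{p3,p4},{p3,p5},{p1,p2,p5},{p1,p3,p4},{p2,p3,p4},{p2,p3,p5}} W4={{p1},{p3},{p5},{p1,p2},{p1,p3},{p1,p4},{p1,p5},{p2,p3},{p2,p5},{p3,p4},{p3,p5},{p1,p2,p5},{p1,p3,p4},{p2,p3,p4},{p2,p3,p5}}
  W12={{p2},{p1,p2},{p2,p3},{p2,p4},{p2,p5},{p1,p2,p5},{p2,p3,p4},{p2,p3,p5}} W13={{p2},{p1,p2},{p1,p4},{p1,p5},{p2,p3},{p2,p4},{p2,p5},{p1,p2,p5},{p1,p3,p4},{p2,p3,p4},{p2,p3,p5}} W14={{p1},{p1,p2},{p1,p3},{p1,p4},{p1,p5},{p2,p3},{p2,p5},{p1,p2,p5},{p1,p3,p4},{p2,p3,p4},{p2,p3,p5}} W23={{p2},{p1,p2},{p2,p3},{p2,p4},{p2,p5},{p1,p2,p5},{p2,p3,p4},{p2,p3,p5}} W24={{p1,p2},{p2,p3},{p2,p5},{p1,p2,p5},{p2,p3,p4},{p2,p3,p5}} W34={{p5},{p1,p2},{p1,p4},{p1,p5},{p2,p3},{p2,p5},{p3,p4},{p3,p5},{p1,p2,p5},{p1,p3,p4},{p2,p3,p4},{p2,p3,p5}}
  W123={{p2},{p1,p2},{p2,p3},{p2,p4},{p2,p5},{p1,p2,p5},{p2,p3,p4},{p2,p3,p5}} W124={{p1,p2},{p2,p3},{p2,p5},{p1,p2,p5},{p2,p3,p4},{p2,p3,p5}} W134={{p1,p2},{p1,p4},{p1,p5},{p2,p3},{p2,p5},{p1,p2,p5},{p1,p3,p4},{p2,p3,p4},{p2,p3,p5}} W234={{p1,p2},{p2,p3},{p2,p5},{p1,p2,p5},{p2,p3,p4},{p2,p3,p5}}
  W1234={{p1,p2},{p2,p3},{p2,p5},{p1,p2,p5},{p2,p3,p4},{p2,p3,p5}}
C dims 4,6,4,1; δ0: rk 3, SNF 1^3; δ1: rk 3, SNF 1^3; δ2: rk 1, SNF 1^1
Ȟ^0 = (4 − 3) − 0 = 1, so Ȟ^0 ≅ Z
Ȟ^1 = (6 − 3) − 3 = 0, so Ȟ^1 ≅ 0
Ȟ^2 = (4 − 1) − 3 = 0, so Ȟ^2 ≅ 0

Ȟ^0 = Z,  Ȟ^1 = 0,  Ȟ^2 = 0


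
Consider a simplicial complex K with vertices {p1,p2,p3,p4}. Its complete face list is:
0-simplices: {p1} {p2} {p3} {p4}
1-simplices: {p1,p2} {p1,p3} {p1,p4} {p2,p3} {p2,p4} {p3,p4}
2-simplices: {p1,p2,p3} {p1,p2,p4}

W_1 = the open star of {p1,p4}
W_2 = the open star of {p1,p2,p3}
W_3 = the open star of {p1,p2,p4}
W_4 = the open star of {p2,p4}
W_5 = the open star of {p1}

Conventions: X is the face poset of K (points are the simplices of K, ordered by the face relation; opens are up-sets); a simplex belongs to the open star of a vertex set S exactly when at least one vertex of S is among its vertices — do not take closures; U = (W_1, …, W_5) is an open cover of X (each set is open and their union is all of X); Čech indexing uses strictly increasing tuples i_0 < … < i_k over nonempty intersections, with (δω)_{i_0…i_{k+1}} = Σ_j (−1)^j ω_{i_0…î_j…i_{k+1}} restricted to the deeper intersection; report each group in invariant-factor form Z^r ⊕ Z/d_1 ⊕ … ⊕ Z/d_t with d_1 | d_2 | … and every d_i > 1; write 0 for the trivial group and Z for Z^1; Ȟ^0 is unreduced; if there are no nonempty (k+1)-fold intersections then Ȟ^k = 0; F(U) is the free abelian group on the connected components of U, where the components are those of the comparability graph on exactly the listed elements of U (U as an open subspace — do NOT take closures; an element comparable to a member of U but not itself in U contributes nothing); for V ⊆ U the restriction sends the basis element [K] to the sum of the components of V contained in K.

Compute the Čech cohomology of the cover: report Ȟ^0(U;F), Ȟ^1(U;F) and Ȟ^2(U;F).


Ȟ^0 ≅ Z,  Ȟ^1 ≅ Z,  Ȟ^2 ≅ 0

nonempty overlaps:
  W1={{p1},{p4},{p1,p2},{p1,p3},{p1,p4},{p2,p4},{p3,p4},{p1,p2,p3},{p1,p2,p4}} W2={{p1},{p2},{p3},{p1,p2},{p1,p3},{p1,p4},{p2,p3},{p2,p4},{p3,p4},{p1,p2,p3},{p1,p2,p4}} W3={{p1},{p2},{p4},{p1,p2},{p1,p3},{p1,p4},{p2,p3},{p2,p4},{p3,p4},{p1,p2,p3},{p1,p2,p4}} W4={{p2},{p4},{p1,p2},{p1,p4},{p2,p3},{p2,p4},{p3,p4},{p1,p2,p3},{p1,p2,p4}} W5={{p1},{p1,p2},{p1,p3},{p1,p4},{p1,p2,p3},{p1,p2,p4}}
  W12={{p1},{p1,p2},{p1,p3},{p1,p4},{p2,p4},{p3,p4},{p1,p2,p3},{p1,p2,p4}} W13={{p1},{p4},{p1,p2},{p1,p3},{p1,p4},{p2,p4},{p3,p4},{p1,p2,p3},{p1,p2,p4}} W14={{p4},{p1,p2},{p1,p4},{p2,p4},{p3,p4},{p1,p2,p3},{p1,p2,p4}} W15={{p1},{p1,p2},{p1,p3},{p1,p4},{p1,p2,p3},{p1,p2,p4}} W23={{p1},{p2},{p1,p2},{p1,p3},{p1,p4},{p2,p3},{p2,p4},{p3,p4},{p1,p2,p3},{p1,p2,p4}} W24={{p2},{p1,p2},{p1,p4},{p2,p3},{p2,p4},{p3,p4},{p1,p2,p3},{p1,p2,p4}} W25={{p1},{p1,p2},{p1,p3},{p1,p4},{p1,p2,p3},{p1,p2,p4}} W34={{p2},{p4},{p1,p2},{p1,p4},{p2,p3},{p2,p4},{p3,p4},{p1,p2,p3},{p1,p2,p4}} W35={{p1},{p1,p2},{p1,p3},{p1,p4},{p1,p2,p3},{p1,p2,p4}} W45={{p1,p2},{p1,p4},{p1,p2,p3},{p1,p2,p4}}
  W123={{p1},{p1,p2},{p1,p3},{p1,p4},{p2,p4},{p3,p4},{p1,p2,p3},{p1,p2,p4}} W124={{p1,p2},{p1,p4},{p2,p4},{p3,p4},{p1,p2,p3},{p1,p2,p4}} W125={{p1},{p1,p2},{p1,p3},{p1,p4},{p1,p2,p3},{p1,p2,p4}} W134={{p4},{p1,p2},{p1,p4},{p2,p4},{p3,p4},{p1,p2,p3},{p1,p2,p4}} W135={{p1},{p1,p2},{p1,p3},{p1,p4},{p1,p2,p3},{p1,p2,p4}} W145={{p1,p2},{p1,p4},{p1,p2,p3},{p1,p2,p4}} W234={{p2},{p1,p2},{p1,p4},{p2,p3},{p2,p4},{p3,p4},{p1,p2,p3},{p1,p2,p4}} W235={{p1},{p1,p2},{p1,p3},{p1,p4},{p1,p2,p3},{p1,p2,p4}} W245={{p1,p2},{p1,p4},{p1,p2,p3},{p1,p2,p4}} W345={{p1,p2},{p1,p4},{p1,p2,p3},{p1,p2,p4}}
  W1234={{p1,p2},{p1,p4},{p2,p4},{p3,p4},{p1,p2,p3},{p1,p2,p4}} W1235={{p1},{p1,p2},{p1,p3},{p1,p4},{p1,p2,p3},{p1,p2,p4}} W1245={{p1,p2},{p1,p4},{p1,p2,p3},{p1,p2,p4}} W1345={{p1,p2},{p1,p4},{p1,p2,p3},{p1,p2,p4}} W2345={{p1,p2},{p1,p4},{p1,p2,p3},{p1,p2,p4}}
  W12345={{p1,p2},{p1,p4},{p1,p2,p3},{p1,p2,p4}}
components per intersection:
  W1: {{p1},{p4},{p1,p2},{p1,p3},{p1,p4},{p2,p4},{p3,p4},{p1,p2,p3},{p1,p2,p4}}
  W2: {{p1},{p2},{p3},{p1,p2},{p1,p3},{p1,p4},{p2,p3},{p2,p4},{p3,p4},{p1,p2,p3},{p1,p2,p4}}
  W3: {{p1},{p2},{p4},{p1,p2},{p1,p3},{p1,p4},{p2,p3},{p2,p4},{p3,p4},{p1,p2,p3},{p1,p2,p4}}
  W4: {{p2},{p4},{p1,p2},{p1,p4},{p2,p3},{p2,p4},{p3,p4},{p1,p2,p3},{p1,p2,p4}}
  W5: {{p1},{p1,p2},{p1,p3},{p1,p4},{p1,p2,p3},{p1,p2,p4}}
  W12: {{p1},{p1,p2},{p1,p3},{p1,p4},{p2,p4},{p1,p2,p3},{p1,p2,p4}} {{p3,p4}}
  W13: {{p1},{p4},{p1,p2},{p1,p3},{p1,p4},{p2,p4},{p3,p4},{p1,p2,p3},{p1,p2,p4}}
  W14: {{p4},{p1,p2},{p1,p4},{p2,p4},{p3,p4},{p1,p2,p3},{p1,p2,p4}}
  W15: {{p1},{p1,p2},{p1,p3},{p1,p4},{p1,p2,p3},{p1,p2,p4}}
  W23: {{p1},{p2},{p1,p2},{p1,p3},{p1,p4},{p2,p3},{p2,p4},{p1,p2,p3},{p1,p2,p4}} {{p3,p4}}
  W24: {{p2},{p1,p2},{p1,p4},{p2,p3},{p2,p4},{p1,p2,p3},{p1,p2,p4}} {{p3,p4}}
  W25: {{p1},{p1,p2},{p1,p3},{p1,p4},{p1,p2,p3},{p1,p2,p4}}
  W34: {{p2},{p4},{p1,p2},{p1,p4},{p2,p3},{p2,p4},{p3,p4},{p1,p2,p3},{p1,p2,p4}}
  W35: {{p1},{p1,p2},{p1,p3},{p1,p4},{p1,p2,p3},{p1,p2,p4}}
  W45: {{p1,p2},{p1,p4},{p1,p2,p3},{p1,p2,p4}}
  W123: {{p1},{p1,p2},{p1,p3},{p1,p4},{p2,p4},{p1,p2,p3},{p1,p2,p4}} {{p3,p4}}
  W124: {{p1,p2},{p1,p4},{p2,p4},{p1,p2,p3},{p1,p2,p4}} {{p3,p4}}
  W125: {{p1},{p1,p2},{p1,p3},{p1,p4},{p1,p2,p3},{p1,p2,p4}}
  W134: {{p4},{p1,p2},{p1,p4},{p2,p4},{p3,p4},{p1,p2,p3},{p1,p2,p4}}
  W135: {{p1},{p1,p2},{p1,p3},{p1,p4},{p1,p2,p3},{p1,p2,p4}}
  W145: {{p1,p2},{p1,p4},{p1,p2,p3},{p1,p2,p4}}
  W234: {{p2},{p1,p2},{p1,p4},{p2,p3},{p2,p4},{p1,p2,p3},{p1,p2,p4}} {{p3,p4}}
  W235: {{p1},{p1,p2},{p1,p3},{p1,p4},{p1,p2,p3},{p1,p2,p4}}
  W245: {{p1,p2},{p1,p4},{p1,p2,p3},{p1,p2,p4}}
  W345: {{p1,p2},{p1,p4},{p1,p2,p3},{p1,p2,p4}}
  W1234: {{p1,p2},{p1,p4},{p2,p4},{p1,p2,p3},{p1,p2,p4}} {{p3,p4}}
  W1235: {{p1},{p1,p2},{p1,p3},{p1,p4},{p1,p2,p3},{p1,p2,p4}}
  W1245: {{p1,p2},{p1,p4},{p1,p2,p3},{p1,p2,p4}}
  W1345: {{p1,p2},{p1,p4},{p1,p2,p3},{p1,p2,p4}}
  W2345: {{p1,p2},{p1,p4},{p1,p2,p3},{p1,p2,p4}}
  W12345: {{p1,p2},{p1,p4},{p1,p2,p3},{p1,p2,p4}}
C dims 5,13,13,6; δ0: rk 4, SNF 1^4; δ1: rk 8, SNF 1^8; δ2: rk 5, SNF 1^5
degree 0: 5−4−0 = 1 → Ȟ^0 ≅ Z
degree 1: 13−8−4 = 1 → Ȟ^1 ≅ Z
degree 2: 13−5−8 = 0 → Ȟ^2 ≅ 0


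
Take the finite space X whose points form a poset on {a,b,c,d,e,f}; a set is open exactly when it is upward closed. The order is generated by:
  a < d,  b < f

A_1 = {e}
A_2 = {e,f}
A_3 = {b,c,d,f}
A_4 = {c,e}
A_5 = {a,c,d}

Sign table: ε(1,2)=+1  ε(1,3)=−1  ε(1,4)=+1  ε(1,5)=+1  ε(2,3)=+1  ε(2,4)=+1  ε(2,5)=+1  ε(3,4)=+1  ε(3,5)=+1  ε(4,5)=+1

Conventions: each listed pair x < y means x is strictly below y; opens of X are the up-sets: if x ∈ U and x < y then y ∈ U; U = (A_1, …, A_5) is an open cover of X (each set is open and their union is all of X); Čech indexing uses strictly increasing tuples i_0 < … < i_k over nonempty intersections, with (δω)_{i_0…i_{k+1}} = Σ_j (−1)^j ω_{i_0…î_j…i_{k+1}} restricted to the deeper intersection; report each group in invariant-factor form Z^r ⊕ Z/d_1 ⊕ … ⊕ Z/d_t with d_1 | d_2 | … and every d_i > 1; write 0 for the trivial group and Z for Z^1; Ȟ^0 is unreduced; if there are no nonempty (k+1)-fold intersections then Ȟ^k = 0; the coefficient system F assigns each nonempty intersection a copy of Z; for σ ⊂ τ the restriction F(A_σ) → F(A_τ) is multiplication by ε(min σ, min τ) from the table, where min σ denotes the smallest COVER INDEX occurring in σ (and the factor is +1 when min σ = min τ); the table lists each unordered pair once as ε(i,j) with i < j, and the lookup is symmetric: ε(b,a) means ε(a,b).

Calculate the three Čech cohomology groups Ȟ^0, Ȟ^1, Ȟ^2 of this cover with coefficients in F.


Ȟ^0 ≅ Z,  Ȟ^1 ≅ Z,  Ȟ^2 ≅ 0

intersection data:
  A12={e} A14={e} A23={f} A24={e} A34={c} A35={c,d} A45={c}
  A124={e} A345={c}
C dims 5,7,2; δ0: rk 4, SNF 1^4; δ1: rk 2, SNF 1^2
Ȟ^0 = (5 − 4) − 0 = 1, so Ȟ^0 ≅ Z
Ȟ^1 = (7 − 2) − 4 = 1, so Ȟ^1 ≅ Z
Ȟ^2 = (2 − 0) − 2 = 0, so Ȟ^2 ≅ 0


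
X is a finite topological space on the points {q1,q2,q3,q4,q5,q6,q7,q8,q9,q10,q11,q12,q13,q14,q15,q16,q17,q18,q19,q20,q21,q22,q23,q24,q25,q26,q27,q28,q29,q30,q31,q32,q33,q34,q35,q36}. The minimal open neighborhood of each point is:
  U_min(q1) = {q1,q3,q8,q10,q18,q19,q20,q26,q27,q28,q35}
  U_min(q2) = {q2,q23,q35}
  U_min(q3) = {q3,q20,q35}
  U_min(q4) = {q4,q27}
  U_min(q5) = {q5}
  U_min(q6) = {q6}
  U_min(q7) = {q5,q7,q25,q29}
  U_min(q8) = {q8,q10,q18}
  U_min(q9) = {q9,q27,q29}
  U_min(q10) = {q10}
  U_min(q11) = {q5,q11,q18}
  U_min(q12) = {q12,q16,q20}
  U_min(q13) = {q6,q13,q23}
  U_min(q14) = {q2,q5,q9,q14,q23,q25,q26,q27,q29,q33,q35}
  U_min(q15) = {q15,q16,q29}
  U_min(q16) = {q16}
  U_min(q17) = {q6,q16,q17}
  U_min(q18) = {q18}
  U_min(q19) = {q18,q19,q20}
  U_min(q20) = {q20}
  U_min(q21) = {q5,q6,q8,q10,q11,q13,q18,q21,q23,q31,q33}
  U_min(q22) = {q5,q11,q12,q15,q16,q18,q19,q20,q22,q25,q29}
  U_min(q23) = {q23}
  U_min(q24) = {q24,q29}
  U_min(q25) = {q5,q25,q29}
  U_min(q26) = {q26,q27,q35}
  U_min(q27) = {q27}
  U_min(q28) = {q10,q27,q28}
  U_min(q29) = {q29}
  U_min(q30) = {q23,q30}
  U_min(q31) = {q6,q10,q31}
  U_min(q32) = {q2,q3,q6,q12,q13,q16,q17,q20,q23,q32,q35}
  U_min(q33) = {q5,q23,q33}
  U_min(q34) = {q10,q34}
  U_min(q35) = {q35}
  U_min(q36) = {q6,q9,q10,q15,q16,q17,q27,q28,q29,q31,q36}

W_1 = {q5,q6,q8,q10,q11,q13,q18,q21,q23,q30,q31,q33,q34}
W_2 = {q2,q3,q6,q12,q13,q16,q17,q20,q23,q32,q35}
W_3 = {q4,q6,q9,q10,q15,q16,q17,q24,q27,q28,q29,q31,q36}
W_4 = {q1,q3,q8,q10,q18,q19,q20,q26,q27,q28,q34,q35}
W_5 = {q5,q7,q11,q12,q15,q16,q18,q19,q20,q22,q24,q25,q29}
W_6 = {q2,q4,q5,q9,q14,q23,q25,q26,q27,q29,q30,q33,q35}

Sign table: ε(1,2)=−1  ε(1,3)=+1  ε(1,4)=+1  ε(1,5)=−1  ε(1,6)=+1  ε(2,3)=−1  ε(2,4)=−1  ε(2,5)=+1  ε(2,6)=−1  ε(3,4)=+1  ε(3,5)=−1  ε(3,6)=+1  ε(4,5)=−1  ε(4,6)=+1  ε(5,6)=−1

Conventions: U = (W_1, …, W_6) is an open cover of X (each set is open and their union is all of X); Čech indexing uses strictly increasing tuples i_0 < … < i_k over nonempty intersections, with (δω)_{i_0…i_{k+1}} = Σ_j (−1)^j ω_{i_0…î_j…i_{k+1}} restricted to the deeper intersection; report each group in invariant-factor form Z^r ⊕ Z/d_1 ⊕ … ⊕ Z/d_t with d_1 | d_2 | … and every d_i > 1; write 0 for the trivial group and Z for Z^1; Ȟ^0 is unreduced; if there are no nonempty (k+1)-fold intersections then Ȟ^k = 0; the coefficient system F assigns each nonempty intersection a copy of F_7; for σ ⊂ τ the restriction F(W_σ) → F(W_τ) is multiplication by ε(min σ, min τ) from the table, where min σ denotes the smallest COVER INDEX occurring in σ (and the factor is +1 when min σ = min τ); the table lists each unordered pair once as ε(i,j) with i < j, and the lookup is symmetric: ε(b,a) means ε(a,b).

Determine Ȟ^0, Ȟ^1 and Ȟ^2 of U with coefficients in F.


Ȟ^0 = Z/7; Ȟ^1 = 0; Ȟ^2 = 0

nerve of the cover:
  W12={q6,q13,q23} W13={q6,q10,q31} W14={q8,q10,q18,q34} W15={q5,q11,q18} W16={q5,q23,q30,q33} W23={q6,q16,q17} W24={q3,q20,q35} W25={q12,q16,q20} W26={q2,q23,q35} W34={q10,q27,q28} W35={q15,q16,q24,q29} W36={q4,q9,q27,q29} W45={q18,q19,q20} W46={q26,q27,q35} W56={q5,q25,q29}
  W123={q6} W126={q23} W134={q10} W145={q18} W156={q5} W235={q16} W245={q20} W246={q35} W346={q27} W356={q29}
C dims 6,15,10; δ0: rk_F7 5; δ1: rk_F7 10
Ȟ^0 = (6 − 5) − 0 = 1, so Ȟ^0 ≅ Z/7
Ȟ^1 = (15 − 10) − 5 = 0, so Ȟ^1 ≅ 0
Ȟ^2 = (10 − 0) − 10 = 0, so Ȟ^2 ≅ 0


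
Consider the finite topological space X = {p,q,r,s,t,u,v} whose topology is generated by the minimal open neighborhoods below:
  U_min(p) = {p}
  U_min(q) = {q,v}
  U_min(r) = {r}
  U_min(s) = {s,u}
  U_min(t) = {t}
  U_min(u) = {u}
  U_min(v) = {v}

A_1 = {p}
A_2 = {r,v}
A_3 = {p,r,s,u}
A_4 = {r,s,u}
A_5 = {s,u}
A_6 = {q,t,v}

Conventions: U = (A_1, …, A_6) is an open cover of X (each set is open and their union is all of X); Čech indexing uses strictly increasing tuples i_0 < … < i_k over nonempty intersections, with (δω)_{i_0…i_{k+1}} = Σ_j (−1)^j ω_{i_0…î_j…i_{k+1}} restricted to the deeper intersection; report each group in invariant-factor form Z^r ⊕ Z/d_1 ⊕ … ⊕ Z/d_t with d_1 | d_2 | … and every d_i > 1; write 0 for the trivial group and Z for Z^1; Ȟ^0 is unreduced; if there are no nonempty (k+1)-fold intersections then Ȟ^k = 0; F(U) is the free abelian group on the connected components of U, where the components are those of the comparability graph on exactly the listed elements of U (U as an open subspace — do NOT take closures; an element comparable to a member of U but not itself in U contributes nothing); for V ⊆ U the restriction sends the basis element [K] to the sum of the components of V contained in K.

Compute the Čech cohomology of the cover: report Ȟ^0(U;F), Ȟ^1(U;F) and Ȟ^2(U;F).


Ȟ^0(U;F) ≅ Z^5, Ȟ^1(U;F) ≅ 0, Ȟ^2(U;F) ≅ 0

nerve simplices:
  A13={p} A23={r} A24={r} A26={v} A34={r,s,u} A35={s,u} A45={s,u}
  A234={r} A345={s,u}
components per intersection:
  A1: {p}
  A2: {r} {v}
  A3: {p} {r} {s,u}
  A4: {r} {s,u}
  A5: {s,u}
  A6: {q,v} {t}
  A13: {p}
  A23: {r}
  A24: {r}
  A26: {v}
  A34: {r} {s,u}
  A35: {s,u}
  A45: {s,u}
  A234: {r}
  A345: {s,u}
C dims 11,8,2; δ0: rk 6, SNF 1^6; δ1: rk 2, SNF 1^2
degree 0: 11−6−0 = 5 → Ȟ^0 ≅ Z^5
degree 1: 8−2−6 = 0 → Ȟ^1 ≅ 0
degree 2: 2−0−2 = 0 → Ȟ^2 ≅ 0


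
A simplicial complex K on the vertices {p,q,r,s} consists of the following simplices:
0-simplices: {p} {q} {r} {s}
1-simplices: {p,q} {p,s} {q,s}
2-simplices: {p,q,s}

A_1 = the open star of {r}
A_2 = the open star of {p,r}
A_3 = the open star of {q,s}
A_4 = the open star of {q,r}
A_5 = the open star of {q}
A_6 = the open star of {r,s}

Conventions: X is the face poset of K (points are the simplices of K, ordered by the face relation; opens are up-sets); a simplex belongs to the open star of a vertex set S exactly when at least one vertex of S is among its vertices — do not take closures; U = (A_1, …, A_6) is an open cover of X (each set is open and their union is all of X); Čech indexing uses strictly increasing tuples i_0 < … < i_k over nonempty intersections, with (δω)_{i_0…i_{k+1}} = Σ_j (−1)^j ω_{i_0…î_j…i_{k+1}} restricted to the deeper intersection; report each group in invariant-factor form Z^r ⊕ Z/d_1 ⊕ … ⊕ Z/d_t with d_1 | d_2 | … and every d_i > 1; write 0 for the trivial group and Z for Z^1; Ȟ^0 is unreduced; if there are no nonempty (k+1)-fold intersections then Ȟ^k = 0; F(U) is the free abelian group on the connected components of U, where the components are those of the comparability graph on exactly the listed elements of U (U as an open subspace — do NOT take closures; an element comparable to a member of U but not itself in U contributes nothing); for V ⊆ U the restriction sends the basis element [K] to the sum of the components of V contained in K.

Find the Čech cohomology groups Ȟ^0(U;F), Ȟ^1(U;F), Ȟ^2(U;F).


cover nerve:
  A1={{r}} A2={{p},{r},{p,q},{p,s},{p,q,s}} A3={{q},{s},{p,q},{p,s},{q,s},{p,q,s}} A4={{q},{r},{p,q},{q,s},{p,q,s}} A5={{q},{p,q},{q,s},{p,q,s}} A6={{r},{s},{p,s},{q,s},{p,q,s}}
  A12={{r}} A14={{r}} A16={{r}} A23={{p,q},{p,s},{p,q,s}} A24={{r},{p,q},{p,q,s}} A25={{p,q},{p,q,s}} A26={{r},{p,s},{p,q,s}} A34={{q},{p,q},{q,s},{p,q,s}} A35={{q},{p,q},{q,s},{p,q,s}} A36={{s},{p,s},{q,s},{p,q,s}} A45={{q},{p,q},{q,s},{p,q,s}} A46={{r},{q,s},{p,q,s}} A56={{q,s},{p,q,s}}
  A124={{r}} A126={{r}} A146={{r}} A234={{p,q},{p,q,s}} A235={{p,q},{p,q,s}} A236={{p,s},{p,q,s}} A245={{p,q},{p,q,s}} A246={{r},{p,q,s}} A256={{p,q,s}} A345={{q},{p,q},{q,s},{p,q,s}} A346={{q,s},{p,q,s}} A356={{q,s},{p,q,s}} A456={{q,s},{p,q,s}}
  A1246={{r}} A2345={{p,q},{p,q,s}} A2346={{p,q,s}} A2356={{p,q,s}} A2456={{p,q,s}} A3456={{q,s},{p,q,s}}
  A23456={{p,q,s}}
components per intersection:
  A1: {{r}}
  A2: {{p},{p,q},{p,s},{p,q,s}} {{r}}
  A3: {{q},{s},{p,q},{p,s},{q,s},{p,q,s}}
  A4: {{q},{p,q},{q,s},{p,q,s}} {{r}}
  A5: {{q},{p,q},{q,s},{p,q,s}}
  A6: {{r}} {{s},{p,s},{q,s},{p,q,s}}
  A12: {{r}}
  A14: {{r}}
  A16: {{r}}
  A23: {{p,q},{p,s},{p,q,s}}
  A24: {{r}} {{p,q},{p,q,s}}
  A25: {{p,q},{p,q,s}}
  A26: {{r}} {{p,s},{p,q,s}}
  A34: {{q},{p,q},{q,s},{p,q,s}}
  A35: {{q},{p,q},{q,s},{p,q,s}}
  A36: {{s},{p,s},{q,s},{p,q,s}}
  A45: {{q},{p,q},{q,s},{p,q,s}}
  A46: {{r}} {{q,s},{p,q,s}}
  A56: {{q,s},{p,q,s}}
  A124: {{r}}
  A126: {{r}}
  A146: {{r}}
  A234: {{p,q},{p,q,s}}
  A235: {{p,q},{p,q,s}}
  A236: {{p,s},{p,q,s}}
  A245: {{p,q},{p,q,s}}
  A246: {{r}} {{p,q,s}}
  A256: {{p,q,s}}
  A345: {{q},{p,q},{q,s},{p,q,s}}
  A346: {{q,s},{p,q,s}}
  A356: {{q,s},{p,q,s}}
  A456: {{q,s},{p,q,s}}
  A1246: {{r}}
  A2345: {{p,q},{p,q,s}}
  A2346: {{p,q,s}}
  A2356: {{p,q,s}}
  A2456: {{p,q,s}}
  A3456: {{q,s},{p,q,s}}
  A23456: {{p,q,s}}
C dims 9,16,14,6; δ0: rk 7, SNF 1^7; δ1: rk 9, SNF 1^9; δ2: rk 5, SNF 1^5
Ȟ^0: (9−7)−0=2 ⇒ Z^2
Ȟ^1: (16−9)−7=0 ⇒ 0
Ȟ^2: (14−5)−9=0 ⇒ 0

Ȟ^0(U;F) ≅ Z^2,  Ȟ^1(U;F) ≅ 0,  Ȟ^2(U;F) ≅ 0


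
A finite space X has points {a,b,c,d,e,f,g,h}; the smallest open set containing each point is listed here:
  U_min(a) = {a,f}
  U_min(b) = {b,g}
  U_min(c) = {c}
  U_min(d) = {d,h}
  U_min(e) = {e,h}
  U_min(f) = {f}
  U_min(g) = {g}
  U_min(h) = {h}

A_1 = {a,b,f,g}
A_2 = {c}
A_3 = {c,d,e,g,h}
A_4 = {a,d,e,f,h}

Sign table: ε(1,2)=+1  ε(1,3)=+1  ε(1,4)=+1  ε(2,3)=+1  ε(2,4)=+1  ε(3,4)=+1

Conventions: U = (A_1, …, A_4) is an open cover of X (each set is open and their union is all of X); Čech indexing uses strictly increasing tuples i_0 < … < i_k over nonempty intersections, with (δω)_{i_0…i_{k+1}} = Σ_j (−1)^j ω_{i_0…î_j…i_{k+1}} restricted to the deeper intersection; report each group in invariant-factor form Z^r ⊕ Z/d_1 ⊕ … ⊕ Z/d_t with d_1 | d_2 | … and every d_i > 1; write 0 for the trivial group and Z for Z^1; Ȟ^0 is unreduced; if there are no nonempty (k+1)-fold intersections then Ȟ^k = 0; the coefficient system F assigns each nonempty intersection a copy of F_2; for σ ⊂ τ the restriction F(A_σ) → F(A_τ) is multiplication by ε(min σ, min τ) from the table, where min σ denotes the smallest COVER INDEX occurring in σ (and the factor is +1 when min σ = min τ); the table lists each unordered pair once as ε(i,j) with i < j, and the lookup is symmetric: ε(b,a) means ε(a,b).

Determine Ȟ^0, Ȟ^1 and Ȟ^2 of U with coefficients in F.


Ȟ^0 ≅ Z/2,  Ȟ^1 ≅ Z/2,  Ȟ^2 ≅ 0

nonempty overlaps:
  A13={g} A14={a,f} A23={c} A34={d,e,h}
C dims 4,4; δ0: rk_F2 3
degree 0: 4−3−0 = 1 → Ȟ^0 ≅ Z/2
degree 1: 4−0−3 = 1 → Ȟ^1 ≅ Z/2
degree 2: 0−0−0 = 0 → Ȟ^2 ≅ 0
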